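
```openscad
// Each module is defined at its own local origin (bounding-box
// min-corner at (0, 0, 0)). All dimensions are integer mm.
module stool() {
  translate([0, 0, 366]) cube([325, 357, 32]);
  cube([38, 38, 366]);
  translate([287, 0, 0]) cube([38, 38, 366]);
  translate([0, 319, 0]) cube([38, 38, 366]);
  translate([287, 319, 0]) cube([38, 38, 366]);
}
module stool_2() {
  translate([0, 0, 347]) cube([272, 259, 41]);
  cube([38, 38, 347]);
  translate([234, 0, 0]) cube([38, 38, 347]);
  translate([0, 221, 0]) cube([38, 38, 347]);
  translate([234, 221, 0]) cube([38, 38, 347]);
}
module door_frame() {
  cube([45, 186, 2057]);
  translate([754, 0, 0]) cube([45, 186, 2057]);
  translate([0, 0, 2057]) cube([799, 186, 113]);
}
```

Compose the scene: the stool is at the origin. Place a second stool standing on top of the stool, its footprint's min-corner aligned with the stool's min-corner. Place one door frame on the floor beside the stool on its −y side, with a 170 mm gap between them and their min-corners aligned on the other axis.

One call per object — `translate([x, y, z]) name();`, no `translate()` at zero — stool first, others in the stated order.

stool();
translate([0, 0, 398]) stool_2();
translate([0, -356, 0]) door_frame();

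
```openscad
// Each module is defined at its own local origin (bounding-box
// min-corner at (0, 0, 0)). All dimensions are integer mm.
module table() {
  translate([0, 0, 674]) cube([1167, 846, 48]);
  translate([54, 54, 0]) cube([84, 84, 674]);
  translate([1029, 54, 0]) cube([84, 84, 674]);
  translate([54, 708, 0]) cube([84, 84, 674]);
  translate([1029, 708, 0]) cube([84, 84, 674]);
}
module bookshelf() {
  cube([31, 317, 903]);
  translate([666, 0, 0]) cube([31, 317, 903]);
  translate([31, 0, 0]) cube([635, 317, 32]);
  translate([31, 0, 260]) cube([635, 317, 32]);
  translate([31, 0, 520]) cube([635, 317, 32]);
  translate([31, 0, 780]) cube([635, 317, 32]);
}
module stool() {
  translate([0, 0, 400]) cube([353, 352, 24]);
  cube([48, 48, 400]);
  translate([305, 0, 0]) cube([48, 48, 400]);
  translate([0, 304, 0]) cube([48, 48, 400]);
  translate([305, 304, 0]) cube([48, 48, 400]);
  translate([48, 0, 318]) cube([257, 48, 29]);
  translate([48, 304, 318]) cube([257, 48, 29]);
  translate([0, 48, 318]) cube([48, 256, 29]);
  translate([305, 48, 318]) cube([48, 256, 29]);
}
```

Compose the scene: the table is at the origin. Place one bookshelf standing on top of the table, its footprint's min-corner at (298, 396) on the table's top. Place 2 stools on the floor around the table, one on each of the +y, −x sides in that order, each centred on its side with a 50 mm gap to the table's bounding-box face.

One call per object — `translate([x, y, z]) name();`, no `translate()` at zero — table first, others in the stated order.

table();
translate([298, 396, 722]) bookshelf();
translate([407, 896, 0]) stool();
translate([-403, 247, 0]) stool();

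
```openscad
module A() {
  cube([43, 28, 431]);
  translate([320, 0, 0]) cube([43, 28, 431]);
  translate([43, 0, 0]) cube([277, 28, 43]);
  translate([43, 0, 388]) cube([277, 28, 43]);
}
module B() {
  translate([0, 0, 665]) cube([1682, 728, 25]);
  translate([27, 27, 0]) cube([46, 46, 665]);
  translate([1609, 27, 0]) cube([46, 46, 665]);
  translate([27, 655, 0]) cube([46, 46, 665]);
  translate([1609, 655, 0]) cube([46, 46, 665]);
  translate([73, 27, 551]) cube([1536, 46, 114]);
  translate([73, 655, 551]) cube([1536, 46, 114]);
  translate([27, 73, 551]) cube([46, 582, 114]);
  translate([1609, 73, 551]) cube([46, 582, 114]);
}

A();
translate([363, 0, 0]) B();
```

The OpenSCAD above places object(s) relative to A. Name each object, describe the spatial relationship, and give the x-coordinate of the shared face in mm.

A is a picture frame. B is a table. The table is against the picture frame's +x side, with their −y faces flush. The x-coordinate of the shared face is 363 mm.

The picture frame's +x face and the table's −x face are both at x = 363 mm.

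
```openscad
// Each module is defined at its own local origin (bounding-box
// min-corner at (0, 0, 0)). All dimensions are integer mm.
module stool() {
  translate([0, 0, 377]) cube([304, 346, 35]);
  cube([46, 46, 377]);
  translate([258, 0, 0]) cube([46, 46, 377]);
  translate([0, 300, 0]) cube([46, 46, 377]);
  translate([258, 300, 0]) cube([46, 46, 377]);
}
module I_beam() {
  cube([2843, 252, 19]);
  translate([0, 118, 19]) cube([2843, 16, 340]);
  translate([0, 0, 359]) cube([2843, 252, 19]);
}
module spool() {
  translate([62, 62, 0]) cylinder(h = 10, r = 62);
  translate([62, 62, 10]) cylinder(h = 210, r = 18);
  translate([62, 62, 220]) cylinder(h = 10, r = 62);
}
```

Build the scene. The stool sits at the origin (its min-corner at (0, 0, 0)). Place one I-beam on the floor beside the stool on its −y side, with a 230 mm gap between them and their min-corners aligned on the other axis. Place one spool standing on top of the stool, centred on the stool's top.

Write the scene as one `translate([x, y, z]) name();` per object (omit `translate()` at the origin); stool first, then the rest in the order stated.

stool();
translate([0, -482, 0]) I_beam();
translate([90, 111, 412]) spool();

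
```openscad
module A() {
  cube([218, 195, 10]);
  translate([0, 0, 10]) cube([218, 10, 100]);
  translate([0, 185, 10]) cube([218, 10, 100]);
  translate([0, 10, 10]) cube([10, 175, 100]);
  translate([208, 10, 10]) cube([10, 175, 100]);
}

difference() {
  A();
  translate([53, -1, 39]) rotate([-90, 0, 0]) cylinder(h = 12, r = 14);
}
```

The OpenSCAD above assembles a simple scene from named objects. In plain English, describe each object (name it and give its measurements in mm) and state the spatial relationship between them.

A is an open-topped rectangular box: outside dimensions 218×195×110 mm, with a uniform wall and base thickness of 10 mm. The base is a full 218×195 slab on the floor; four walls sit on top of the base. The front and back walls (the −y and +y sides) span the full width; the two side walls fit between them.

The open box has a circular hole of radius 14 mm through its front wall, centred at (x = 53, z = 39).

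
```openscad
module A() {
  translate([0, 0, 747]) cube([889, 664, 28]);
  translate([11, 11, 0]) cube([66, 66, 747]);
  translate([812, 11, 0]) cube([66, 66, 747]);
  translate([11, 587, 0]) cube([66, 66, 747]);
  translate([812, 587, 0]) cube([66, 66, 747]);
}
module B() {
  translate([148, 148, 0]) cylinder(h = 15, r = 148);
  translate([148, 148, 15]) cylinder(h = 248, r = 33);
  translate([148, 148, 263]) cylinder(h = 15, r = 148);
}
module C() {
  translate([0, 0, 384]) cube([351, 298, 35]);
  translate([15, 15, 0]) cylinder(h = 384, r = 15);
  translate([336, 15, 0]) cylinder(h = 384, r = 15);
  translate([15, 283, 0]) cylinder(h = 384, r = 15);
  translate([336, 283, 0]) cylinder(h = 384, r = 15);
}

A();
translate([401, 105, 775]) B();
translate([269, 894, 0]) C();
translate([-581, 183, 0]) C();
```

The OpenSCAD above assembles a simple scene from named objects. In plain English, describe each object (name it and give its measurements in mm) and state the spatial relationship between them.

A is a table: top 889 mm (x) × 664 mm (y), 28 mm thick, upper face at z = 775 mm, on four 66×66 mm square legs, each inset 11 mm from the nearest pair of top edges, running from z = 0 to the bottom of the top.

B is a spool: two coaxial disc flanges of radius 148 mm and thickness 15 mm, joined by a core cylinder of radius 33 mm and height 248 mm. The lower flange rests on z = 0 and the three cylinders share a vertical axis.

C is a four-legged stool. The seat is a 351×298×35 mm slab whose top surface is at z = 419 mm; four round legs, each 30 mm in diameter, run from the floor (z = 0) to the underside of the seat, each leg's axis is inset half a diameter from the nearest pair of seat edges (so the leg's bounding box is flush with the corner).

The spool is on top of the table. Two stools sit around the table at the +y, −x sides.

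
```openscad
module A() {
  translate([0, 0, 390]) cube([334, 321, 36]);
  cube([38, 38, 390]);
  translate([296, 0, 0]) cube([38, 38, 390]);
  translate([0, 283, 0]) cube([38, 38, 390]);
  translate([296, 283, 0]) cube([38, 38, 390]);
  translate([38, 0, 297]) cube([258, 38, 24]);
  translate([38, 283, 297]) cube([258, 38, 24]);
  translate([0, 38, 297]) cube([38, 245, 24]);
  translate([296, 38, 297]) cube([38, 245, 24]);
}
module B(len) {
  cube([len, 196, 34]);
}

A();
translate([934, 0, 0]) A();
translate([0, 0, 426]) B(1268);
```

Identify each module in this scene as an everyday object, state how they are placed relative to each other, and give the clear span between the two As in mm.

A is a stool. B is a beam. A beam spans the tops of two stools. The clear span between the two stools is 600 mm.

Second stool starts at x = 934; first ends at x = 334; clear span = 934 − 334 = 600 mm.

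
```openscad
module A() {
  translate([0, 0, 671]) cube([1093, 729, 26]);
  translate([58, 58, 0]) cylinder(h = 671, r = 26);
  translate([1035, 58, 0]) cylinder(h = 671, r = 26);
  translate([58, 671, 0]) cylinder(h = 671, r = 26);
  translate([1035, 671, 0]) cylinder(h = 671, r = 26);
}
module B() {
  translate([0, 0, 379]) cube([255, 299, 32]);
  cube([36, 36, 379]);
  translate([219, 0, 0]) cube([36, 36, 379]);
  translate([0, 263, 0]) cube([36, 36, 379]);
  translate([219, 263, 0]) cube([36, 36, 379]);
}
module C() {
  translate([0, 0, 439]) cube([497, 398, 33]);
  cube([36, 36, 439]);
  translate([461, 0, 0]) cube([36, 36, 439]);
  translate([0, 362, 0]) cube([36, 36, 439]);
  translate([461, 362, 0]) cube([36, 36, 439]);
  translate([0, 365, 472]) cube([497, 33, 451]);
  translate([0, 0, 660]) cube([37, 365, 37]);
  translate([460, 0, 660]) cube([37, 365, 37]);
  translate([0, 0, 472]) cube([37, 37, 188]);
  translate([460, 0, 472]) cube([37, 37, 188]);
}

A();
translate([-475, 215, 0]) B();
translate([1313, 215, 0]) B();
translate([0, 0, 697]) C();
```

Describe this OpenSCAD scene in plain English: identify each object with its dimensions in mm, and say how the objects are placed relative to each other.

A is a table: top 1093 mm (x) × 729 mm (y), 26 mm thick, upper face at z = 697 mm, on four round legs of 52 mm diameter, each leg's bounding box inset 32 mm from the nearest pair of top edges, running from z = 0 to the bottom of the top.

B is a simple wooden stool: a rectangular seat 255 mm (x) by 299 mm (y), 32 mm thick, top face at z = 411 mm, on four square legs, each 36×36 mm in cross-section. The legs rest on z = 0, each flush with a corner of the seat.

C is a chair: 497×398 mm seat, 33 mm thick, top at z = 472 mm, on four 36 mm square corner legs flush with the seat edges. A 33 mm thick backrest slab spans the full seat width, extending 451 mm above the seat top, its back face flush with the seat's +y edge. Two armrests of 37×37 mm section run along each side from the seat's front edge to the front of the backrest, top faces 225 mm above the seat top and outer faces flush with the seat's x-edges; a 37×37 mm post under the front of each armrest stands on the seat at the front corner.

Two stools sit around the table at the −x, +x sides. The chair is on top of the table.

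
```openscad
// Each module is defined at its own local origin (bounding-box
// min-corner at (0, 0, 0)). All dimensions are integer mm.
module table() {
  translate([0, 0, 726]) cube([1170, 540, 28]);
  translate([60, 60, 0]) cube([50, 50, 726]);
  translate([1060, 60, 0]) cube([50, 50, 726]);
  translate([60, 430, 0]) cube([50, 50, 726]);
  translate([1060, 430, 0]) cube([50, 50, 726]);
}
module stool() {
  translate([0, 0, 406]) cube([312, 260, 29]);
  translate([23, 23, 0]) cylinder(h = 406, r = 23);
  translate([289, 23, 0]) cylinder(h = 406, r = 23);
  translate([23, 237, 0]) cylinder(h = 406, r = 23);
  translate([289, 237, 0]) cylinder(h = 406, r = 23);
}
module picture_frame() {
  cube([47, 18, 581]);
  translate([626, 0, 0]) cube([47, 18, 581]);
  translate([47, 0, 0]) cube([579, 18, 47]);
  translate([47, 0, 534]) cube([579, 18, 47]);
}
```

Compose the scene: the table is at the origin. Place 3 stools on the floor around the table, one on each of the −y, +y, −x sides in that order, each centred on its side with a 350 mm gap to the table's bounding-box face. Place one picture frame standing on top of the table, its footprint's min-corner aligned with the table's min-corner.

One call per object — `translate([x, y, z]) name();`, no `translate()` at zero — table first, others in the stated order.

table();
translate([429, -610, 0]) stool();
translate([429, 890, 0]) stool();
translate([-662, 140, 0]) stool();
translate([0, 0, 754]) picture_frame();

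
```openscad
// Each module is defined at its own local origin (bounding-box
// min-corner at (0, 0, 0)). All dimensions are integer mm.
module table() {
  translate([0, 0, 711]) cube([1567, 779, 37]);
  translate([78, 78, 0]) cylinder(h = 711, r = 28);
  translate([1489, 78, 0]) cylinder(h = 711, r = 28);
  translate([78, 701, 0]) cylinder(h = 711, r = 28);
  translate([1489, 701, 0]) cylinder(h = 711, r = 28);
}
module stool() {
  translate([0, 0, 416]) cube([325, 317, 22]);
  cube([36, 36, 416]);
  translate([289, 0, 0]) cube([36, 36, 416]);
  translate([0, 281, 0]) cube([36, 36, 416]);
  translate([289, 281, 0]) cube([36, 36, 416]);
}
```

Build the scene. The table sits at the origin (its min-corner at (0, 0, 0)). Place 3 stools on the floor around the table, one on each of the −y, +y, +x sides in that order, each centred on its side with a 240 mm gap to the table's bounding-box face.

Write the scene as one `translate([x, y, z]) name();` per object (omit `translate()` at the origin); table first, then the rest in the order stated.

table();
translate([621, -557, 0]) stool();
translate([621, 1019, 0]) stool();
translate([1807, 231, 0]) stool();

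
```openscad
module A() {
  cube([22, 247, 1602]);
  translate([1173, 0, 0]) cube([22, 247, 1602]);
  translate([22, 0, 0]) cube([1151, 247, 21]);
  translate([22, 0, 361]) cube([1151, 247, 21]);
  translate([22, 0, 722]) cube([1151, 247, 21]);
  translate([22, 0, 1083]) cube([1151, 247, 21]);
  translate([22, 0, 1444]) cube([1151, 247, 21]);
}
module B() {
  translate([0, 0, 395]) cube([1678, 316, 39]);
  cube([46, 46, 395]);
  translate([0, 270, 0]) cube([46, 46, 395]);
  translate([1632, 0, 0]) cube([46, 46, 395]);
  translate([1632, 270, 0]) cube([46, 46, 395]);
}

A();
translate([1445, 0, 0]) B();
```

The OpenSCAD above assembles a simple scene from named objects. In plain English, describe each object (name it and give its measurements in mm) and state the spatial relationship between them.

A is a bookshelf 1195 mm wide overall, 247 mm deep and 1602 mm tall. The two sides are 22 mm thick vertical panels. 5 horizontal shelves of 21 mm thickness span between the inner faces of the sides; the lowest shelf sits on the floor and shelves are stacked with a clear vertical gap of 340 mm between each pair.

B is a bench: a 1678×316 mm seat slab, 39 mm thick, top at z = 434 mm, on four 46×46 mm square legs flush with the seat corners and standing on z = 0.

The bench is on the floor beside the bookshelf on its +x side.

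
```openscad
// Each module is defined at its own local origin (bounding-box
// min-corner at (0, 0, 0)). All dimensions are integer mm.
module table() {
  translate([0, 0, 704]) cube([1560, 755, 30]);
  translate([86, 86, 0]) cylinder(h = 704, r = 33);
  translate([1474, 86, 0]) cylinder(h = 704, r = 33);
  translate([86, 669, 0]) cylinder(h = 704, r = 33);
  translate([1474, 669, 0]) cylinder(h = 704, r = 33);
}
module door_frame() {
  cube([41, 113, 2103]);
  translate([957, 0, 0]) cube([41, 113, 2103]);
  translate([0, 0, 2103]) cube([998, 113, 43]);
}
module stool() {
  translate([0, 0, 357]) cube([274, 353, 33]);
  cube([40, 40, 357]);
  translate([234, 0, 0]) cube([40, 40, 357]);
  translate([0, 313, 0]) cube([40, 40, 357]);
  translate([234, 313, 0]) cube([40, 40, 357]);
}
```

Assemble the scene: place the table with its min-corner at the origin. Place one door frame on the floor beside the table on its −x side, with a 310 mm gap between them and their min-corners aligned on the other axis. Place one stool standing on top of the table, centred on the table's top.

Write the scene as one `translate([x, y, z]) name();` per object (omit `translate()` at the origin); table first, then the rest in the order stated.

table();
translate([-1308, 0, 0]) door_frame();
translate([643, 201, 734]) stool();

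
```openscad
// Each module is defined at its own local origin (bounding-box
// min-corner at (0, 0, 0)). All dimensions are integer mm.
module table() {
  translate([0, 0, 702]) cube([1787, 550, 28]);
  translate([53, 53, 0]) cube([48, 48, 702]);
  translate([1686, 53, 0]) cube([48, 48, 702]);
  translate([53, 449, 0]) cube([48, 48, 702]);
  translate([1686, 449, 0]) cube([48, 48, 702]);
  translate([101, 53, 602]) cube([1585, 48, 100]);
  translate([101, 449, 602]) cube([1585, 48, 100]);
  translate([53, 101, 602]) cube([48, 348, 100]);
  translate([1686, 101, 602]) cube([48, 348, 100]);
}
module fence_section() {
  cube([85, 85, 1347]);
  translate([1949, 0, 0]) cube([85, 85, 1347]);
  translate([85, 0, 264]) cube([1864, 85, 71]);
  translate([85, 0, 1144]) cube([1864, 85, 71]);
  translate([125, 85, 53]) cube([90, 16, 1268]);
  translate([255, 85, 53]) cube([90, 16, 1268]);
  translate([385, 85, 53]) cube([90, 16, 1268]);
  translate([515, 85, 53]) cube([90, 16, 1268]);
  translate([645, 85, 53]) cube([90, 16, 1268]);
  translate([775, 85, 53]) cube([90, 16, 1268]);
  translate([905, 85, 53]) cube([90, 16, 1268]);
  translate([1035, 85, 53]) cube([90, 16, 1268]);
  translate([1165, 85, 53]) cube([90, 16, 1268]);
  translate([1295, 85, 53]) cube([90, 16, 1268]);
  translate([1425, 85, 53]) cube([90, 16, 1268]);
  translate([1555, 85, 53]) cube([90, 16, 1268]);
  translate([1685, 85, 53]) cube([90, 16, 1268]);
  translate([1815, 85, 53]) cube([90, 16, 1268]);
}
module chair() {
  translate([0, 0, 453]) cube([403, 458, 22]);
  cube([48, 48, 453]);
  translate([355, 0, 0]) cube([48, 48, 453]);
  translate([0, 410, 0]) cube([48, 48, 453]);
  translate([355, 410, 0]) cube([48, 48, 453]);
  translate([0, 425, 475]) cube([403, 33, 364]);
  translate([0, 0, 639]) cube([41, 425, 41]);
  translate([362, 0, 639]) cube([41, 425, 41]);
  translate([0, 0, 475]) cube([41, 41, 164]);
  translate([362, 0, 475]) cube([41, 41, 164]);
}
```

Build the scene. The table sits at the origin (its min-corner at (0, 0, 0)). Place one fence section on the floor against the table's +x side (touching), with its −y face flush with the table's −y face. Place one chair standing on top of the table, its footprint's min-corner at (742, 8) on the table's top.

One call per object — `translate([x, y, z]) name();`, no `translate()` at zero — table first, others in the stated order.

table();
translate([1787, 0, 0]) fence_section();
translate([742, 8, 730]) chair();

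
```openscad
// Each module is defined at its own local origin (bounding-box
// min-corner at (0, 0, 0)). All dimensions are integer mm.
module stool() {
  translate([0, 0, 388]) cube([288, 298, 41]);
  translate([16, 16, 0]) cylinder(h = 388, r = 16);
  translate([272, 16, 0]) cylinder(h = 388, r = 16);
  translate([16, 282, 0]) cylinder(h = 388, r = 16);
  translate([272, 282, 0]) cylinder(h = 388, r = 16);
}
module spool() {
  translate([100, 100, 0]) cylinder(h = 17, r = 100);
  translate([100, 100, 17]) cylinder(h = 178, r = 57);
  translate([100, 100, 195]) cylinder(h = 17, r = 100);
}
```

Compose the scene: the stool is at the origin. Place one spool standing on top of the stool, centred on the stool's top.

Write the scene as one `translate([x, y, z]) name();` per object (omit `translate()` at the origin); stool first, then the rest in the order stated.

stool();
translate([44, 49, 429]) spool();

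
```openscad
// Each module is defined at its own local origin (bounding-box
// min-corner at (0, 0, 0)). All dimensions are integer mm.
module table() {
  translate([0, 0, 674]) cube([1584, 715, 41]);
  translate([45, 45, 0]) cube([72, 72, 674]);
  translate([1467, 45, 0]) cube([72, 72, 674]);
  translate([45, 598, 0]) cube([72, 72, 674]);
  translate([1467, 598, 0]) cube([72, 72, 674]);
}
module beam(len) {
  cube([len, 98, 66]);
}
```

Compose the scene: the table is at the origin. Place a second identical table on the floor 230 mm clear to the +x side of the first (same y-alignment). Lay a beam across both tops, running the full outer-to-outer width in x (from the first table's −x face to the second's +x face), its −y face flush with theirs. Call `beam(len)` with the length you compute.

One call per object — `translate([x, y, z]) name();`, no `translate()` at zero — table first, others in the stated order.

table();
translate([1814, 0, 0]) table();
translate([0, 0, 715]) beam(3398);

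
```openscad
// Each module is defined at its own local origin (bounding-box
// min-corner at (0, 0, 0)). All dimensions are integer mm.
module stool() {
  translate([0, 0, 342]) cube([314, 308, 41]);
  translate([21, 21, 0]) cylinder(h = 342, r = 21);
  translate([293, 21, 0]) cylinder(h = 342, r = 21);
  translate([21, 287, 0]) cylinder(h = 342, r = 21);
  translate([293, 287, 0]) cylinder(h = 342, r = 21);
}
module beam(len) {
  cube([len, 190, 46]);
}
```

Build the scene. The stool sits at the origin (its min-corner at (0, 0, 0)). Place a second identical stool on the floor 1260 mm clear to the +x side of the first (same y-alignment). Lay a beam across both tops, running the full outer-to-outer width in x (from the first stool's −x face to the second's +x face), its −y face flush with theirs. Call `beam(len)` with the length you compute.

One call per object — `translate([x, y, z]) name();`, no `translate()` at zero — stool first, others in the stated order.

stool();
translate([1574, 0, 0]) stool();
translate([0, 0, 383]) beam(1888);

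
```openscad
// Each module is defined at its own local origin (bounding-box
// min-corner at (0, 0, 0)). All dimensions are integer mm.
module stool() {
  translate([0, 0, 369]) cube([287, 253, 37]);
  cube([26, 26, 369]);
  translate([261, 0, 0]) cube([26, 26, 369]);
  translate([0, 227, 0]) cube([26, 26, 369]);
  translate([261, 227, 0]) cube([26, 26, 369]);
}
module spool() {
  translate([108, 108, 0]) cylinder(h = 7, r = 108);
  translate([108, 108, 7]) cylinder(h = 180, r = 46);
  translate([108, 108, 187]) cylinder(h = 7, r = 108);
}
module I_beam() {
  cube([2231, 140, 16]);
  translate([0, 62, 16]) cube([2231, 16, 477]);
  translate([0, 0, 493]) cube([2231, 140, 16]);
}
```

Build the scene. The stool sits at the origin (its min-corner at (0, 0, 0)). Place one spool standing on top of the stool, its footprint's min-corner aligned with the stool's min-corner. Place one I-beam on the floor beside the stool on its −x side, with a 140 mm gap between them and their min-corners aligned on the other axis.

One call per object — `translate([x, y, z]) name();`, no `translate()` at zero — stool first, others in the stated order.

stool();
translate([0, 0, 406]) spool();
translate([-2371, 0, 0]) I_beam();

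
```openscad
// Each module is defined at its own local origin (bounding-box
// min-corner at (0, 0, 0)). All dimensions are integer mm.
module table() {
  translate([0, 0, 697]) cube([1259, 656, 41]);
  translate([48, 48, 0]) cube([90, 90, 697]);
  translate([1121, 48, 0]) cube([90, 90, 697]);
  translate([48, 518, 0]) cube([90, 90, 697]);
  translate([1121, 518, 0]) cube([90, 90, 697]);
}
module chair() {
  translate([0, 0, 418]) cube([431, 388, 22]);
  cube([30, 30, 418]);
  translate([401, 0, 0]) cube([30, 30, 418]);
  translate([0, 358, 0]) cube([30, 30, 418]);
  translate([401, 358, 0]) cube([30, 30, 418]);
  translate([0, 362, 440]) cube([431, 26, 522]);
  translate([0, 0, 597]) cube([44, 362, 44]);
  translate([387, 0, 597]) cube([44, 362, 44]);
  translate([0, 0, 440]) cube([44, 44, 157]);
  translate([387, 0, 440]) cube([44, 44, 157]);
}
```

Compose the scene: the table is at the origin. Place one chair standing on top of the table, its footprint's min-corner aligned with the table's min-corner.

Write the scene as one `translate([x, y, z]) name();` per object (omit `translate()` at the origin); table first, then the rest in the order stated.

table();
translate([0, 0, 738]) chair();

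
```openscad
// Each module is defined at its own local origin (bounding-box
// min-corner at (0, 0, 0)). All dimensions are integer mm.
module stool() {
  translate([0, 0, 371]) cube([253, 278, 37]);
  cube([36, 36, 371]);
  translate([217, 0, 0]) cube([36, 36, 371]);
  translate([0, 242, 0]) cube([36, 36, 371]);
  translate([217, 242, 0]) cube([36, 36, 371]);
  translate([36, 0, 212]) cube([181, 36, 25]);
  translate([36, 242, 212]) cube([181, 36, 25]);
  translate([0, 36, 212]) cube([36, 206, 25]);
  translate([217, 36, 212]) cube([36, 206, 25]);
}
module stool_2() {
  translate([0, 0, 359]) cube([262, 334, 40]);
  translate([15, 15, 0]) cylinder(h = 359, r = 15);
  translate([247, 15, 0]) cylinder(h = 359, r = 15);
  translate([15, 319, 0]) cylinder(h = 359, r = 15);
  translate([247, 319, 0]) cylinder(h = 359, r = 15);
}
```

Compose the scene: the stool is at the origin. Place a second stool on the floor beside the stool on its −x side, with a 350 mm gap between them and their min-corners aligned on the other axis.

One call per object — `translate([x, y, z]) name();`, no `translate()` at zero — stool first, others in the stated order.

stool();
translate([-612, 0, 0]) stool_2();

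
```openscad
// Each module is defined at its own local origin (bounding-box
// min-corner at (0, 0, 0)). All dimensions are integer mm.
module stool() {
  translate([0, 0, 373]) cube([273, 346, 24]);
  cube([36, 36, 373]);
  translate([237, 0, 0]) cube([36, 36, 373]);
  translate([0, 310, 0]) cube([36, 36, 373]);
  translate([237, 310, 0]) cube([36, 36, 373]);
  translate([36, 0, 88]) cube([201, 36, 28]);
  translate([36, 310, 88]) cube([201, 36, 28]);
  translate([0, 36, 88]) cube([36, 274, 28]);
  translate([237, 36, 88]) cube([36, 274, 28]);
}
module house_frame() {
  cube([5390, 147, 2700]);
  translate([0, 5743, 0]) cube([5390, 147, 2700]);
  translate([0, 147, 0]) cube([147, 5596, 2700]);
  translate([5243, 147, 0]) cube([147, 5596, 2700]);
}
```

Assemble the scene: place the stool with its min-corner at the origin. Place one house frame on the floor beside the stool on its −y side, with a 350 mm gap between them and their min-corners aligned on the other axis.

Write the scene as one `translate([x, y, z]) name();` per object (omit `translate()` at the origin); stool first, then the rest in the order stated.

stool();
translate([0, -6240, 0]) house_frame();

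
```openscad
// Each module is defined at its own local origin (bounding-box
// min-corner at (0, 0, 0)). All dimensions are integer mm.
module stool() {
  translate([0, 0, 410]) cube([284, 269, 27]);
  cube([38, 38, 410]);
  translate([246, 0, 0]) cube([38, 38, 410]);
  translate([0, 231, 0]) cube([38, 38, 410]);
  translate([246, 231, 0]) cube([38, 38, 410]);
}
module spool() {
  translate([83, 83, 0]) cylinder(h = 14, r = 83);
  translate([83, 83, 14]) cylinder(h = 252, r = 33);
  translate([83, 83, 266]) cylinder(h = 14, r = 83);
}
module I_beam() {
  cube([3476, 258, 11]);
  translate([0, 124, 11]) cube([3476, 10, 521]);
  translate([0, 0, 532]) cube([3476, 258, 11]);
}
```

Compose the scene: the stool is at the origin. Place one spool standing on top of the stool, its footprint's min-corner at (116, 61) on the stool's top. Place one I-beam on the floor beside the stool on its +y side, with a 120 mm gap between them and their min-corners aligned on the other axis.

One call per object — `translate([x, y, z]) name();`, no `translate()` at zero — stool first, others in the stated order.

stool();
translate([116, 61, 437]) spool();
translate([0, 389, 0]) I_beam();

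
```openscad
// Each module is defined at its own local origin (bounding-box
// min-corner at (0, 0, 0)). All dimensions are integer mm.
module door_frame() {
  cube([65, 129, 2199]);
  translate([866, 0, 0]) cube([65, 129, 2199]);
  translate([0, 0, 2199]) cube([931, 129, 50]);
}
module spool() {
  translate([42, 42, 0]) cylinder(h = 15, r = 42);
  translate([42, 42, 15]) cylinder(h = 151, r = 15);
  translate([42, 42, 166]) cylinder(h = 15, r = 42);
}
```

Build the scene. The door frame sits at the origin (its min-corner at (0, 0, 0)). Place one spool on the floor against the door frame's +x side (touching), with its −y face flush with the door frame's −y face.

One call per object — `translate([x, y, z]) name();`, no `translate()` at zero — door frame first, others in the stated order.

door_frame();
translate([931, 0, 0]) spool();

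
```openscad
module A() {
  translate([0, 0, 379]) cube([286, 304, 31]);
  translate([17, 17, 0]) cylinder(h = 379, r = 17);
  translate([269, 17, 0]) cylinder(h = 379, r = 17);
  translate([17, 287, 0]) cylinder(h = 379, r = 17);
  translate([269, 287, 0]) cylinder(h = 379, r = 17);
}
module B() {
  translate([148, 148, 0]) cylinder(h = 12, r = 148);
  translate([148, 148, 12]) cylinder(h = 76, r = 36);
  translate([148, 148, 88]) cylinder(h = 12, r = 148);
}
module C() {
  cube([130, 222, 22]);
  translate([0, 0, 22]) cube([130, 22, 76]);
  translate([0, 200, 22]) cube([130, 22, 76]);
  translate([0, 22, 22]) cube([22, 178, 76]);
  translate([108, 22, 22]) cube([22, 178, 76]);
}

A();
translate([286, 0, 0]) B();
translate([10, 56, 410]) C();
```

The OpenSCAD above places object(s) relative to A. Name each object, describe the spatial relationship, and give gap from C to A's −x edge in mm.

A is a stool. B is a spool. C is an open box. The spool is against the stool's +x side, with their −y faces flush. The open box is on top of the stool. The gap from the open box to the stool's −x edge is 10 mm.

The open box's min-x is at 10; the stool's min-x is 0; gap = 10 mm.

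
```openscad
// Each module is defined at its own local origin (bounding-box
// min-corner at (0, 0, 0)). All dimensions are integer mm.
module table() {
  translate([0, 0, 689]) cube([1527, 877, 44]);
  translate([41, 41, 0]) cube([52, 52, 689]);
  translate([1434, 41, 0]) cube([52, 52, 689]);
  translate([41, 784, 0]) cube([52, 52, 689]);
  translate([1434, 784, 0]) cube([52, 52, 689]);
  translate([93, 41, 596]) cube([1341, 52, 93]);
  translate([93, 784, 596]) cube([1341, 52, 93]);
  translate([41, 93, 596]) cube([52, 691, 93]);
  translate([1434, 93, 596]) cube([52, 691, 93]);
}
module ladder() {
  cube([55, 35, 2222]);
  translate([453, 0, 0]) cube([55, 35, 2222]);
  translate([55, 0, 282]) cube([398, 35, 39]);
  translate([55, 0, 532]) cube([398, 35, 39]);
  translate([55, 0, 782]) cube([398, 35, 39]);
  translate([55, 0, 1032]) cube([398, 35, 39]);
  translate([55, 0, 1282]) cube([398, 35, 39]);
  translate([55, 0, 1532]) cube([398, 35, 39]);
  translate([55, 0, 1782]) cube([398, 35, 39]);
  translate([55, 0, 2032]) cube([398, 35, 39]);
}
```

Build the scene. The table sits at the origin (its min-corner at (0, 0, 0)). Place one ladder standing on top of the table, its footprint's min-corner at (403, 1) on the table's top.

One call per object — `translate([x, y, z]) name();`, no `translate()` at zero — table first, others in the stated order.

table();
translate([403, 1, 733]) ladder();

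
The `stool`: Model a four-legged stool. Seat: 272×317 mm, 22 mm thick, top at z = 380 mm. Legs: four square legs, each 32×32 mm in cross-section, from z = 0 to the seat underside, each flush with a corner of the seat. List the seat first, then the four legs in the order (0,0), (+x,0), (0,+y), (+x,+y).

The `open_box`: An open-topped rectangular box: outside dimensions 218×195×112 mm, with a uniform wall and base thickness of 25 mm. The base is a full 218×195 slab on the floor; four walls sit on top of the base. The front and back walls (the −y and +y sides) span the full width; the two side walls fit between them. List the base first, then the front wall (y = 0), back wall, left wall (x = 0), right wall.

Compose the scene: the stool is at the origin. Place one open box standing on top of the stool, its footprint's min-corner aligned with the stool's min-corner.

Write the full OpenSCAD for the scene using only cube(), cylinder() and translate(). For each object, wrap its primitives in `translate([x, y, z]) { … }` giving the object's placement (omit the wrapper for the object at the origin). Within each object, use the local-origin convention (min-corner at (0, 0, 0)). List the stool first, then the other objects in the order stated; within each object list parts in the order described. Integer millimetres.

translate([0, 0, 358]) cube([272, 317, 22]);
cube([32, 32, 358]);
translate([240, 0, 0]) cube([32, 32, 358]);
translate([0, 285, 0]) cube([32, 32, 358]);
translate([240, 285, 0]) cube([32, 32, 358]);
translate([0, 0, 380]) {
  cube([218, 195, 25]);
  translate([0, 0, 25]) cube([218, 25, 87]);
  translate([0, 170, 25]) cube([218, 25, 87]);
  translate([0, 25, 25]) cube([25, 145, 87]);
  translate([193, 25, 25]) cube([25, 145, 87]);
}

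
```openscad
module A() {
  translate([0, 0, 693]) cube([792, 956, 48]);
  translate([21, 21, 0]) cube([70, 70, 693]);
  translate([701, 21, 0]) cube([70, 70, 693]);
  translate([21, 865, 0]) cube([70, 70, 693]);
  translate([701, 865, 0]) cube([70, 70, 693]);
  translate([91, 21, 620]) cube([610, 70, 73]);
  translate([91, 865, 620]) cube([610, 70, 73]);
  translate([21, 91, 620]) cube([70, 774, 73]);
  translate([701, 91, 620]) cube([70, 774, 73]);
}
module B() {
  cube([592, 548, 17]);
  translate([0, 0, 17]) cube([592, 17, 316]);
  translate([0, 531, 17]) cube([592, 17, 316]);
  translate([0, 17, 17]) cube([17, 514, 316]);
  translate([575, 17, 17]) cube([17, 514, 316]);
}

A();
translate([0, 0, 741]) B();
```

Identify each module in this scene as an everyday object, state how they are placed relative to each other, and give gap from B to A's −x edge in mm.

The open box's min-x is at 0; the table's min-x is 0; gap = 0 mm.

A is a table. B is an open box. The open box is on top of the table. The gap from the open box to the table's −x edge is 0 mm.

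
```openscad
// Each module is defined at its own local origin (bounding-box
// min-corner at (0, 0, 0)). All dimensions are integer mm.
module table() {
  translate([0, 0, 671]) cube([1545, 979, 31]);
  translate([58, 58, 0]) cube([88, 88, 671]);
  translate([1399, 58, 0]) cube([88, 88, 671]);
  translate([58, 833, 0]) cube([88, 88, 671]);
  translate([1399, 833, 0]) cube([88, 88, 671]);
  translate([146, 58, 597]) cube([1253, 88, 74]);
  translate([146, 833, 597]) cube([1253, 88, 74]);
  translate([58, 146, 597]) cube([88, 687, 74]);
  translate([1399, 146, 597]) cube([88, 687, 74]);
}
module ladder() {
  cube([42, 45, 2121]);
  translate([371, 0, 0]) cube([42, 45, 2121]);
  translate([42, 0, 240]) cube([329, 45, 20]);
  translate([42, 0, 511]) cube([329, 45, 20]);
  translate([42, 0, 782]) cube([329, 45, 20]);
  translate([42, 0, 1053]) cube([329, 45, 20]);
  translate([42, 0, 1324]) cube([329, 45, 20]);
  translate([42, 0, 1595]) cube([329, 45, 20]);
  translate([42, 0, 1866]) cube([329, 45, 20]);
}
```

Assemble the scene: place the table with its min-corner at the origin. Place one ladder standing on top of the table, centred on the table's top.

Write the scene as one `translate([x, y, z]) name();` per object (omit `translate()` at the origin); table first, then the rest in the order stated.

table();
translate([566, 467, 702]) ladder();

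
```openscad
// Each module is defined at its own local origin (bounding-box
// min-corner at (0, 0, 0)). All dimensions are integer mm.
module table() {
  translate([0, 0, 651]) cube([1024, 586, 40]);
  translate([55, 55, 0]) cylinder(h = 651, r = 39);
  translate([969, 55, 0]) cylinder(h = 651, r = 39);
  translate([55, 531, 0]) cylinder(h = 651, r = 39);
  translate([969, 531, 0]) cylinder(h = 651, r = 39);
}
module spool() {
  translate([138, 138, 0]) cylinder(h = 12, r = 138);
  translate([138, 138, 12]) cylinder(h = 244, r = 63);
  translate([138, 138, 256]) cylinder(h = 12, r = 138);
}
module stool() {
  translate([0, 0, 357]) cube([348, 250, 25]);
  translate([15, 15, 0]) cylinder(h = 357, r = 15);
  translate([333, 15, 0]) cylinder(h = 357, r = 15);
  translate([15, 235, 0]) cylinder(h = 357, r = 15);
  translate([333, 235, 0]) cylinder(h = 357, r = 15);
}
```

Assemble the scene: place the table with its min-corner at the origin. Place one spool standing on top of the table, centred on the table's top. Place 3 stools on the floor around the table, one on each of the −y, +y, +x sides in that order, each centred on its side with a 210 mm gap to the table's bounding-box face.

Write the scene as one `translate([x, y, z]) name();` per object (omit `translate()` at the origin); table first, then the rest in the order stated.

table();
translate([374, 155, 691]) spool();
translate([338, -460, 0]) stool();
translate([338, 796, 0]) stool();
translate([1234, 168, 0]) stool();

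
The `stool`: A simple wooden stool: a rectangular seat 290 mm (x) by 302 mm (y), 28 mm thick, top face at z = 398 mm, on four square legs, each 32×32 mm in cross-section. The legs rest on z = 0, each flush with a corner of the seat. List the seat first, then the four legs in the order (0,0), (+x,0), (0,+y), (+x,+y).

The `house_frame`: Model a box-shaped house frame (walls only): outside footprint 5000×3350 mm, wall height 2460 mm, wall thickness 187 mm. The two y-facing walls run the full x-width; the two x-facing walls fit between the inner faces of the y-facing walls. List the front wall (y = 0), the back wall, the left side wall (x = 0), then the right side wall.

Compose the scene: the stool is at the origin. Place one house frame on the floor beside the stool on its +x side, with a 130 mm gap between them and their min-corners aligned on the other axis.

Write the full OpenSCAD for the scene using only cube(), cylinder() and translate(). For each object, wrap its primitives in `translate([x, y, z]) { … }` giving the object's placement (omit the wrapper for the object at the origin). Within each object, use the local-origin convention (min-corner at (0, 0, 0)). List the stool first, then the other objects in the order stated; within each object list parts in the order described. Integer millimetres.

translate([0, 0, 370]) cube([290, 302, 28]);
cube([32, 32, 370]);
translate([258, 0, 0]) cube([32, 32, 370]);
translate([0, 270, 0]) cube([32, 32, 370]);
translate([258, 270, 0]) cube([32, 32, 370]);
translate([420, 0, 0]) {
  cube([5000, 187, 2460]);
  translate([0, 3163, 0]) cube([5000, 187, 2460]);
  translate([0, 187, 0]) cube([187, 2976, 2460]);
  translate([4813, 187, 0]) cube([187, 2976, 2460]);
}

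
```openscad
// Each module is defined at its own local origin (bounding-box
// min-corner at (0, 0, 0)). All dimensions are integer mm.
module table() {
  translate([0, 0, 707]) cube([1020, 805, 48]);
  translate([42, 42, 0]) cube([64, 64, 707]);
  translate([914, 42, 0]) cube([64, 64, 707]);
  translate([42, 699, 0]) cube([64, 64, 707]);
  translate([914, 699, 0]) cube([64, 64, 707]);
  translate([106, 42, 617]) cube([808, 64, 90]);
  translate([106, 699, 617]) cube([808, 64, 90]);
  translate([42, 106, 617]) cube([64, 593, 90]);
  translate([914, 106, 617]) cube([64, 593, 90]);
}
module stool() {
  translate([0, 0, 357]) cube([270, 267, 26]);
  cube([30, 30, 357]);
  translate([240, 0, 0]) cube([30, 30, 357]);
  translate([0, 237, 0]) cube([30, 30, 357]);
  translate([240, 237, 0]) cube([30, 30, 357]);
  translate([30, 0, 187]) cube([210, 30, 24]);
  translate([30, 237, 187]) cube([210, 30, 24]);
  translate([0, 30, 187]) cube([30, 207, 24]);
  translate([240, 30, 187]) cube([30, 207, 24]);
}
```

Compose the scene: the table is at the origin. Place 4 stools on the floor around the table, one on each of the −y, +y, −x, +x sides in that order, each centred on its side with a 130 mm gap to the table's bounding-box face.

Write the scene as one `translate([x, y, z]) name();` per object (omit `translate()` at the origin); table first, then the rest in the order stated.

table();
translate([375, -397, 0]) stool();
translate([375, 935, 0]) stool();
translate([-400, 269, 0]) stool();
translate([1150, 269, 0]) stool();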